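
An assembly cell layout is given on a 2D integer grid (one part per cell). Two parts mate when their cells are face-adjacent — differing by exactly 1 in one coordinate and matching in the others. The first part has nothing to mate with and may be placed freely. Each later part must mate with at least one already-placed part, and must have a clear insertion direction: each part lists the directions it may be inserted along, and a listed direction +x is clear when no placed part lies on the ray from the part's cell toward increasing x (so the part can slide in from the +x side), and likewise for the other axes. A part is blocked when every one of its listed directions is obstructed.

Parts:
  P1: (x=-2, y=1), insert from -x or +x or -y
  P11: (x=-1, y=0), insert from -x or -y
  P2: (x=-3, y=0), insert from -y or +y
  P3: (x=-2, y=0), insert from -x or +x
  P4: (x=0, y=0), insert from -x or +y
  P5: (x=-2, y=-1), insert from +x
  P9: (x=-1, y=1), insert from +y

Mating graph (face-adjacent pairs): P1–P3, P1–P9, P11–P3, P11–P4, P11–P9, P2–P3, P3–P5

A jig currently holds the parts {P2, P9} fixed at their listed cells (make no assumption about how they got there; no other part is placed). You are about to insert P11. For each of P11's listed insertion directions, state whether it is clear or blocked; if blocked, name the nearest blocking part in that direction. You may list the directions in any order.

-x: blocked by P2; -y: clear

-x: nearest on ray is P2@(-3, 0) ⇒ blocked
-y: ray from P11(-1, 0) has no placed part ⇒ clear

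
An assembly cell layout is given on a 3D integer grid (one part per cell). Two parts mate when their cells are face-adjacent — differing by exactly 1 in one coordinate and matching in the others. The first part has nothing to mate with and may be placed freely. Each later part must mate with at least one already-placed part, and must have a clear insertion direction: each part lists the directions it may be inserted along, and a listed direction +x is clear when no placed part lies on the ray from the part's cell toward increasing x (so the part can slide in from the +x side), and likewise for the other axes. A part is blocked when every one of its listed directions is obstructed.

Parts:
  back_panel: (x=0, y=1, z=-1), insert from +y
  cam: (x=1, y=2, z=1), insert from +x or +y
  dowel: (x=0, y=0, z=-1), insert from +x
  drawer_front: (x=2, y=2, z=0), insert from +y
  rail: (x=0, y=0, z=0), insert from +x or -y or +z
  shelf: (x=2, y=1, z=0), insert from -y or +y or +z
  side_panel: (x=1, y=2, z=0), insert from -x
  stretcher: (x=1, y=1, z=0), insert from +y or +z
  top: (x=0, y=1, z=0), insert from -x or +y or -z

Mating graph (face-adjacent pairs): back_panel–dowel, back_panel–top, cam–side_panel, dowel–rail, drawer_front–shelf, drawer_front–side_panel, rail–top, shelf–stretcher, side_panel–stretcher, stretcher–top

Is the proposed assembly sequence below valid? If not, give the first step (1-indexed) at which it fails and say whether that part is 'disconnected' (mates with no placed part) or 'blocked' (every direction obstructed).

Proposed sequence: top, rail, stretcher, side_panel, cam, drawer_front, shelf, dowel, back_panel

1. top@(0, 1, 0) [-x clear] — {top}
2. rail@(0, 0, 0) [+x clear] — {rail, top}
3. stretcher@(1, 1, 0) [+y clear] — {rail, stretcher, top}
4. side_panel@(1, 2, 0) [-x clear] — {rail, side_panel, stretcher, top}
5. cam@(1, 2, 1) [+x clear] — {cam, rail, side_panel, stretcher, top}
6. drawer_front@(2, 2, 0) [+y clear] — {cam, drawer_front, rail, side_panel, stretcher, top}
7. shelf@(2, 1, 0) [-y clear] — {cam, drawer_front, rail, shelf, side_panel, stretcher, top}
8. dowel@(0, 0, -1) [+x clear] — {cam, dowel, drawer_front, rail, shelf, side_panel, stretcher, top}
9. back_panel@(0, 1, -1) [+y clear] — {back_panel, cam, dowel, drawer_front, rail, shelf, side_panel, stretcher, top}

Valid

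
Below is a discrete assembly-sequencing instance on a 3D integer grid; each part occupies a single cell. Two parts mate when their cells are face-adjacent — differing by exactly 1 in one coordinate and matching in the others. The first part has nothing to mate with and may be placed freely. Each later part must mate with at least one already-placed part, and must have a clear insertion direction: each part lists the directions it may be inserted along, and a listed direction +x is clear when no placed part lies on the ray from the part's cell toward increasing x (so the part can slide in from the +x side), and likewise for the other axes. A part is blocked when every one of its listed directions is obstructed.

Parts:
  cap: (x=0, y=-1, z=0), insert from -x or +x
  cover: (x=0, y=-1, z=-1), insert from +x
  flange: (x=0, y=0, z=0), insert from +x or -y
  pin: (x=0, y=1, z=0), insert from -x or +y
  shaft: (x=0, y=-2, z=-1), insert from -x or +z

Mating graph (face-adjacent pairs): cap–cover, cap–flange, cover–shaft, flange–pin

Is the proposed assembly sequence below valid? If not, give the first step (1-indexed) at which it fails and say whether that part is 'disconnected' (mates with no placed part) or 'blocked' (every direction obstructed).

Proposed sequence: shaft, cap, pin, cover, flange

Invalid at step 2 (disconnected)

1. shaft@(0, -2, -1) [-x clear] — {shaft}
2. cap@(0, -1, 0) — no placed neighbour ⇒ disconnected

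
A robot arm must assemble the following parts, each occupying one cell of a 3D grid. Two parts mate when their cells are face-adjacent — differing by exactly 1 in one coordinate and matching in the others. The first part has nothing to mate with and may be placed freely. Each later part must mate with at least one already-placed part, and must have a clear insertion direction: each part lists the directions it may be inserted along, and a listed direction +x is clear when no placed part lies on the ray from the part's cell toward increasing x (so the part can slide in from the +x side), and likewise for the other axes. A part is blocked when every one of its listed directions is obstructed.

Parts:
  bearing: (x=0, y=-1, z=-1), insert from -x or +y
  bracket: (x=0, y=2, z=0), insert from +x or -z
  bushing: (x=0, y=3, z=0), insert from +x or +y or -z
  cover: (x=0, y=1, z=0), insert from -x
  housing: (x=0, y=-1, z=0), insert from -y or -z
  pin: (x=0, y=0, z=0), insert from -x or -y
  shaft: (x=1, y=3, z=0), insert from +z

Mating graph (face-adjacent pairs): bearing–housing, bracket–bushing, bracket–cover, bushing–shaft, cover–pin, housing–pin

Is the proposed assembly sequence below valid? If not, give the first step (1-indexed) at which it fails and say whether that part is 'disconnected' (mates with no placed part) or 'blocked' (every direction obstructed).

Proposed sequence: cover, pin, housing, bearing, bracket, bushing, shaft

Valid

1. cover@(0, 1, 0) [-x clear] — {cover}
2. pin@(0, 0, 0) [-x clear] — {cover, pin}
3. housing@(0, -1, 0) [-y clear] — {cover, housing, pin}
4. bearing@(0, -1, -1) [-x clear] — {bearing, cover, housing, pin}
5. bracket@(0, 2, 0) [+x clear] — {bearing, bracket, cover, housing, pin}
6. bushing@(0, 3, 0) [+x clear] — {bearing, bracket, bushing, cover, housing, pin}
7. shaft@(1, 3, 0) [+z clear] — {bearing, bracket, bushing, cover, housing, pin, shaft}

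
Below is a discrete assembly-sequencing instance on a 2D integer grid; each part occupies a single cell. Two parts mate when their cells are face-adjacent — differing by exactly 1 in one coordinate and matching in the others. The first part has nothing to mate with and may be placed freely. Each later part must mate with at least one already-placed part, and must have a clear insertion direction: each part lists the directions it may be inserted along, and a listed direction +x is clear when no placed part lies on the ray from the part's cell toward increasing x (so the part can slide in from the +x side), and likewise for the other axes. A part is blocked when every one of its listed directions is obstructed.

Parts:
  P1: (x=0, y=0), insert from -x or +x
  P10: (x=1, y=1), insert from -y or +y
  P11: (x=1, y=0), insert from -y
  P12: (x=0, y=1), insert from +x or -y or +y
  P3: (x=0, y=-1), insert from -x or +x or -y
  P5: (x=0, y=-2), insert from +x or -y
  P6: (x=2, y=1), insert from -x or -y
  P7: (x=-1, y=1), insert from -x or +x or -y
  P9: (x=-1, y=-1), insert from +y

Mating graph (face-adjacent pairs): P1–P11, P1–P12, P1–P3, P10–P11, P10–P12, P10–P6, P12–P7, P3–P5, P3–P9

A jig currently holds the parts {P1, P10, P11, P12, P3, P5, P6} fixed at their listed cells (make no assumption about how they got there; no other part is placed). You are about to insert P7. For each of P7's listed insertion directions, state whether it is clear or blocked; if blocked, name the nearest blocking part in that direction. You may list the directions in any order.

-x: ray from P7(-1, 1) has no placed part ⇒ clear
+x: nearest on ray is P12@(0, 1) ⇒ blocked
-y: ray from P7(-1, 1) has no placed part ⇒ clear

+x: blocked by P12; -x: clear; -y: clear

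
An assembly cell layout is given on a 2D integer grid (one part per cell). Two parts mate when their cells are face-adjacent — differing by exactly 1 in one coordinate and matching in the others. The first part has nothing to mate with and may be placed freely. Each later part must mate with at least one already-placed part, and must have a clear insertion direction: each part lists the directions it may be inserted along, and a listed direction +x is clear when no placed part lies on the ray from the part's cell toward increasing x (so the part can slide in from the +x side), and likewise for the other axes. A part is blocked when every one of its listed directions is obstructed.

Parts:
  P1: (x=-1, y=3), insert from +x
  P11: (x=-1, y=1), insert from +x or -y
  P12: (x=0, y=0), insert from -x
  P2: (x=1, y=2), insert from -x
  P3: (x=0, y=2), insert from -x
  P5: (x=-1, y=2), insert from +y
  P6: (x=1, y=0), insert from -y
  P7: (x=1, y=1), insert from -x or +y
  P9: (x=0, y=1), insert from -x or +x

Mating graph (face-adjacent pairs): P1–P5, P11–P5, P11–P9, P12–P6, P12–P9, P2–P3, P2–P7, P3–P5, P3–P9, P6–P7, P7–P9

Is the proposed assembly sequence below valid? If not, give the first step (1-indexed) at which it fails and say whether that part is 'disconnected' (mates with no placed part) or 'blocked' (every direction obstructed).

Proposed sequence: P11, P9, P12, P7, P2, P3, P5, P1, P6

Valid

1. P11@(-1, 1) [+x clear] — {P11}
2. P9@(0, 1) [+x clear] — {P11, P9}
3. P12@(0, 0) [-x clear] — {P11, P12, P9}
4. P7@(1, 1) [+y clear] — {P11, P12, P7, P9}
5. P2@(1, 2) [-x clear] — {P11, P12, P2, P7, P9}
6. P3@(0, 2) [-x clear] — {P11, P12, P2, P3, P7, P9}
7. P5@(-1, 2) [+y clear] — {P11, P12, P2, P3, P5, P7, P9}
8. P1@(-1, 3) [+x clear] — {P1, P11, P12, P2, P3, P5, P7, P9}
9. P6@(1, 0) [-y clear] — {P1, P11, P12, P2, P3, P5, P6, P7, P9}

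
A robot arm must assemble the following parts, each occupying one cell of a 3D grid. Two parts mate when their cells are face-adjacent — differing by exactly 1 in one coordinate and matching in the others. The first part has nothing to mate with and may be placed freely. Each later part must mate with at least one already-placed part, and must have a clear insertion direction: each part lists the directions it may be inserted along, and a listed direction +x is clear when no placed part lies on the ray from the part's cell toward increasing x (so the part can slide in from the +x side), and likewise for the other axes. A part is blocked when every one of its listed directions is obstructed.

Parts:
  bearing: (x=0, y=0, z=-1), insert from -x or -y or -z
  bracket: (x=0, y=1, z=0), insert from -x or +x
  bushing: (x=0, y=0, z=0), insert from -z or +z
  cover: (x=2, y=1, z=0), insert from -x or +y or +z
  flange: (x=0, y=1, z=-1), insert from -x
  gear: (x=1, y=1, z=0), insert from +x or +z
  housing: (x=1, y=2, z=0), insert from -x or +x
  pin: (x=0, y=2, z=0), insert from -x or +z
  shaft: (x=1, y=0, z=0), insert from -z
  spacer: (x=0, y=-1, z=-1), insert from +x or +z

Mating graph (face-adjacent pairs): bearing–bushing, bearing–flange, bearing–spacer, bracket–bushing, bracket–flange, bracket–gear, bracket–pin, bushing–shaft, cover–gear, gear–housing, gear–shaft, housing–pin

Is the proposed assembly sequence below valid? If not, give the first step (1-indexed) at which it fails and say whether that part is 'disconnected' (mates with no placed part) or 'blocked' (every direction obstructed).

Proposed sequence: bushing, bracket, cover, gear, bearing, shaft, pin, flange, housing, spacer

1. bushing@(0, 0, 0) [-z clear] — {bushing}
2. bracket@(0, 1, 0) [-x clear] — {bracket, bushing}
3. cover@(2, 1, 0) — no placed neighbour ⇒ disconnected

Invalid at step 3 (disconnected)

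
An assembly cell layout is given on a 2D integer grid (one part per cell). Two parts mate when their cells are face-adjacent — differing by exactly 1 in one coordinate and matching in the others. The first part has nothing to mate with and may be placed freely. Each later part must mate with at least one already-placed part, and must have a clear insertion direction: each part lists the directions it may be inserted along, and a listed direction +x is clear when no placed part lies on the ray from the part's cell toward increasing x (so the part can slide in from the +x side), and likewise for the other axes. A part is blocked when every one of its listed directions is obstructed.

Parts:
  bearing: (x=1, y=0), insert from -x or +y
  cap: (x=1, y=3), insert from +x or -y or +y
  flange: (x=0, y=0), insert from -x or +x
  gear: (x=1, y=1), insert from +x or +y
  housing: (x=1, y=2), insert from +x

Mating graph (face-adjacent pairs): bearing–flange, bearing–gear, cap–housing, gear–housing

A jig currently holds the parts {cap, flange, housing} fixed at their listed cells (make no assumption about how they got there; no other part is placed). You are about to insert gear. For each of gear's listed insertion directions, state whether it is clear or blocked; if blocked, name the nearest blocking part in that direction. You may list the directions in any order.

+x: clear; +y: blocked by housing

+x: ray from gear(1, 1) has no placed part ⇒ clear
+y: nearest on ray is housing@(1, 2) ⇒ blocked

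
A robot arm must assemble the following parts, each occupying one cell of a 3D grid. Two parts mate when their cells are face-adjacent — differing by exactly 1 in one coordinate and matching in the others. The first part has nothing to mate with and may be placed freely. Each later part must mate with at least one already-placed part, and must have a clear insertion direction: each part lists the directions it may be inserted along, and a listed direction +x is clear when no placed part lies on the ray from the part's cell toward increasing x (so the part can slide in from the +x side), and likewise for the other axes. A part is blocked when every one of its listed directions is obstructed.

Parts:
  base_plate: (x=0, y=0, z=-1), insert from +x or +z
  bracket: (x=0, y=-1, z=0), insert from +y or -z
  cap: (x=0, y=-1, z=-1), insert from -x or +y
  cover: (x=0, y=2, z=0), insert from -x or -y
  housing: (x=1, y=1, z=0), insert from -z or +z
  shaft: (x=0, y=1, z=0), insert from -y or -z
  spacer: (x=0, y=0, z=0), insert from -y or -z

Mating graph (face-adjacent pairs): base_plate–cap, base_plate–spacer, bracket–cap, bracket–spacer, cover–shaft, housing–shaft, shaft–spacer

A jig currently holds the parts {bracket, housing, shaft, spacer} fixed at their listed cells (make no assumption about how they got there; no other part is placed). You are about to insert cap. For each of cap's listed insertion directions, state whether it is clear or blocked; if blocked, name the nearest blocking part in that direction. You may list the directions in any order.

+y: clear; -x: clear

-x: ray from cap(0, -1, -1) has no placed part ⇒ clear
+y: ray from cap(0, -1, -1) has no placed part ⇒ clear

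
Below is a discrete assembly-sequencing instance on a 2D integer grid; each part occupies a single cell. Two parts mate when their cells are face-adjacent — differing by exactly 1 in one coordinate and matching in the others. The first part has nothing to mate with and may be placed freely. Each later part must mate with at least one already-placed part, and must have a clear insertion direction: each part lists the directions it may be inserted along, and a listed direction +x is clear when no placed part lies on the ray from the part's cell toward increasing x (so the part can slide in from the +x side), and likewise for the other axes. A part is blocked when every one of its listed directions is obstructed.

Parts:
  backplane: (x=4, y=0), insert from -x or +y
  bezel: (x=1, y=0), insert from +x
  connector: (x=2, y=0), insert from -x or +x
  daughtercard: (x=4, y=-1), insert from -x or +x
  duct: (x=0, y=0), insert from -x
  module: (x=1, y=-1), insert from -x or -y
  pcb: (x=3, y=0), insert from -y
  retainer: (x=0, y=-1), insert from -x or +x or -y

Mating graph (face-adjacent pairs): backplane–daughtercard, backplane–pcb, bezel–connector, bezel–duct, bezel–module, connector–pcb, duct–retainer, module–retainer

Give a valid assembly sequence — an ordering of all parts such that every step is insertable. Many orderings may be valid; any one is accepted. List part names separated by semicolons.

retainer; module; duct; bezel; connector; pcb; backplane; daughtercard

1. retainer@(0, -1) [-x clear] — {retainer}
2. module@(1, -1) [-y clear] — {module, retainer}
3. duct@(0, 0) [-x clear] — {duct, module, retainer}
4. bezel@(1, 0) [+x clear] — {bezel, duct, module, retainer}
5. connector@(2, 0) [+x clear] — {bezel, connector, duct, module, retainer}
6. pcb@(3, 0) [-y clear] — {bezel, connector, duct, module, pcb, retainer}
7. backplane@(4, 0) [+y clear] — {backplane, bezel, connector, duct, module, pcb, retainer}
8. daughtercard@(4, -1) [+x clear] — {backplane, bezel, connector, daughtercard, duct, module, pcb, retainer}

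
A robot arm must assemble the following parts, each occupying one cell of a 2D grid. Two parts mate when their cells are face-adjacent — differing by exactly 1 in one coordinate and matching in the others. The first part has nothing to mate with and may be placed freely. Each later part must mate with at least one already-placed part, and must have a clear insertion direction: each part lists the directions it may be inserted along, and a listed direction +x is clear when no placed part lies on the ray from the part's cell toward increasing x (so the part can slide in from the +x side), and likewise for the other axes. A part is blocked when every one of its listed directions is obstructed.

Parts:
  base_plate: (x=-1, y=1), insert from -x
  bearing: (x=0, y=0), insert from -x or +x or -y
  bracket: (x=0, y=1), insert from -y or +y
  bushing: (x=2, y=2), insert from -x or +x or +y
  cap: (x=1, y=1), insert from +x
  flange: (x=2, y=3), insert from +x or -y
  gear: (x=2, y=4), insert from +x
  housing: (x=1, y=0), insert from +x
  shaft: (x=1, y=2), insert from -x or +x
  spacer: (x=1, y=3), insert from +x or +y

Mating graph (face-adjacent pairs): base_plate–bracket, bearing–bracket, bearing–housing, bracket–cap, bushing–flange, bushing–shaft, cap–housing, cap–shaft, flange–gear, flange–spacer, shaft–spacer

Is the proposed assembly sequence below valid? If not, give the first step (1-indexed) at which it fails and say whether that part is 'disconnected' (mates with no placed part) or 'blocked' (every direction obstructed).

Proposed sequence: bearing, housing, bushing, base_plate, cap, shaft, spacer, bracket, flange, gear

1. bearing@(0, 0) [-x clear] — {bearing}
2. housing@(1, 0) [+x clear] — {bearing, housing}
3. bushing@(2, 2) — no placed neighbour ⇒ disconnected

Invalid at step 3 (disconnected)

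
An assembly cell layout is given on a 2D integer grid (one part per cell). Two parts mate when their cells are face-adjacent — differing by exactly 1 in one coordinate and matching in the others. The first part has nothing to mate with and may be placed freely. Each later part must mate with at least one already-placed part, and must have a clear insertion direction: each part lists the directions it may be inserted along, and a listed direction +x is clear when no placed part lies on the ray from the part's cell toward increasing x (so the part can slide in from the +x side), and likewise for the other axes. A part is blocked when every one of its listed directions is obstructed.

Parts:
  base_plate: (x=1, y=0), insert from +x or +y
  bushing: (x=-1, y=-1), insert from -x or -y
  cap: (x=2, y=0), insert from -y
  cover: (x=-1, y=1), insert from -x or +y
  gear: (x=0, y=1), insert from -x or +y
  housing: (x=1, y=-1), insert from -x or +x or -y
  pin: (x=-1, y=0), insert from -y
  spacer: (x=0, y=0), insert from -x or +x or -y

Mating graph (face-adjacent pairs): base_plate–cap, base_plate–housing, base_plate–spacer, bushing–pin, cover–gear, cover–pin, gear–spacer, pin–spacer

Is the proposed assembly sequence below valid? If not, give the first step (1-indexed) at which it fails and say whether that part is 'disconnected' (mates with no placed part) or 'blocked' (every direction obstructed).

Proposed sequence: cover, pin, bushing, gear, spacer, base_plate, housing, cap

1. cover@(-1, 1) [-x clear] — {cover}
2. pin@(-1, 0) [-y clear] — {cover, pin}
3. bushing@(-1, -1) [-x clear] — {bushing, cover, pin}
4. gear@(0, 1) [+y clear] — {bushing, cover, gear, pin}
5. spacer@(0, 0) [+x clear] — {bushing, cover, gear, pin, spacer}
6. base_plate@(1, 0) [+x clear] — {base_plate, bushing, cover, gear, pin, spacer}
7. housing@(1, -1) [+x clear] — {base_plate, bushing, cover, gear, housing, pin, spacer}
8. cap@(2, 0) [-y clear] — {base_plate, bushing, cap, cover, gear, housing, pin, spacer}

Valid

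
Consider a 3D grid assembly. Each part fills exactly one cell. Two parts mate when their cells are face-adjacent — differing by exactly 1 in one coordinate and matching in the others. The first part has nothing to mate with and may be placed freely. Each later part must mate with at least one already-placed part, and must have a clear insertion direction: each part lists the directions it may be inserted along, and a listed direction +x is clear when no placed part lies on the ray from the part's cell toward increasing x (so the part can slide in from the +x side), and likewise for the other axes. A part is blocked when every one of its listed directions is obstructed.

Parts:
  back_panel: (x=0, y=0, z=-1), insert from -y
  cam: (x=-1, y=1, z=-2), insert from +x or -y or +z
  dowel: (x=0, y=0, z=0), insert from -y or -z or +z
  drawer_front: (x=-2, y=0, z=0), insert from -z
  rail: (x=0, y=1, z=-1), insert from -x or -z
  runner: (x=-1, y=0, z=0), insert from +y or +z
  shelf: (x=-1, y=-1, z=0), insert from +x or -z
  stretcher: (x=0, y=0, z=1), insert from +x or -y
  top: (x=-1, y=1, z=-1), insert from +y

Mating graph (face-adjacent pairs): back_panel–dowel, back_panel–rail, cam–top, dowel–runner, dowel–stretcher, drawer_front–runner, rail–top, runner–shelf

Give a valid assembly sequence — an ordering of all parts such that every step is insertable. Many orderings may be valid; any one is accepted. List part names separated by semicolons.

1. cam@(-1, 1, -2) [+x clear] — {cam}
2. top@(-1, 1, -1) [+y clear] — {cam, top}
3. rail@(0, 1, -1) [-z clear] — {cam, rail, top}
4. back_panel@(0, 0, -1) [-y clear] — {back_panel, cam, rail, top}
5. dowel@(0, 0, 0) [-y clear] — {back_panel, cam, dowel, rail, top}
6. stretcher@(0, 0, 1) [+x clear] — {back_panel, cam, dowel, rail, stretcher, top}
7. runner@(-1, 0, 0) [+y clear] — {back_panel, cam, dowel, rail, runner, stretcher, top}
8. shelf@(-1, -1, 0) [+x clear] — {back_panel, cam, dowel, rail, runner, shelf, stretcher, top}
9. drawer_front@(-2, 0, 0) [-z clear] — {back_panel, cam, dowel, drawer_front, rail, runner, shelf, stretcher, top}

cam; top; rail; back_panel; dowel; stretcher; runner; shelf; drawer_front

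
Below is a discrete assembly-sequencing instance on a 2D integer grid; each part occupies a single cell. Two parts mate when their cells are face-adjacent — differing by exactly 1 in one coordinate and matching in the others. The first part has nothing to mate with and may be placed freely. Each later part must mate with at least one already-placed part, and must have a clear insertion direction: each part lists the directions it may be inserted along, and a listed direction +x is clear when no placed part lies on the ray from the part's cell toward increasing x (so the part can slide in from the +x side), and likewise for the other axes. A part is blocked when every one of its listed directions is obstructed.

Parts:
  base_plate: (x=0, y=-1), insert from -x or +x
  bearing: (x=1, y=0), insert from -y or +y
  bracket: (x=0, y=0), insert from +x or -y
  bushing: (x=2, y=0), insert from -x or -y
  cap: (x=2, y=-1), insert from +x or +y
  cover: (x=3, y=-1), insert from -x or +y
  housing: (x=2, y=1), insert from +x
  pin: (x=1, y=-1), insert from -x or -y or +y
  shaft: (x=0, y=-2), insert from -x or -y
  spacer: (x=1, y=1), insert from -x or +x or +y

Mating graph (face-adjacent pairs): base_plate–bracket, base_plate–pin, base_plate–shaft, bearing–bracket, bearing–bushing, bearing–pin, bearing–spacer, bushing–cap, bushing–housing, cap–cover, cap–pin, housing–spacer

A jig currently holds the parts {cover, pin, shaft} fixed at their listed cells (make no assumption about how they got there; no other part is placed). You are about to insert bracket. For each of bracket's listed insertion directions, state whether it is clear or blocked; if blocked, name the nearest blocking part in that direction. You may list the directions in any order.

+x: clear; -y: blocked by shaft

+x: ray from bracket(0, 0) has no placed part ⇒ clear
-y: nearest on ray is shaft@(0, -2) ⇒ blocked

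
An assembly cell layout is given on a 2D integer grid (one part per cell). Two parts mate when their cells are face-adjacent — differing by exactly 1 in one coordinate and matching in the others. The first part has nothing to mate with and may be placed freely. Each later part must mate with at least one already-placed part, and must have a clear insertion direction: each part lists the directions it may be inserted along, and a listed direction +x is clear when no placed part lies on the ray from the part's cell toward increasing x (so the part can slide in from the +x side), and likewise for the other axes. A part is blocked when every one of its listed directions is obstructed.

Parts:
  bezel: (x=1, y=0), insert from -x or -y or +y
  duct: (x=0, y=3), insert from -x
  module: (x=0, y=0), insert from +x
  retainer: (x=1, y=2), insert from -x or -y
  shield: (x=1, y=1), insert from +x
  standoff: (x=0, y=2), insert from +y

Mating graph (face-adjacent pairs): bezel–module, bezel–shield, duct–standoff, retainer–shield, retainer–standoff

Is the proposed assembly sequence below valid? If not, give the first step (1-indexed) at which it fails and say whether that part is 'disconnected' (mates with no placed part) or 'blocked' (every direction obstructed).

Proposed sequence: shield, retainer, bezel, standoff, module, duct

1. shield@(1, 1) [+x clear] — {shield}
2. retainer@(1, 2) [-x clear] — {retainer, shield}
3. bezel@(1, 0) [-x clear] — {bezel, retainer, shield}
4. standoff@(0, 2) [+y clear] — {bezel, retainer, shield, standoff}
5. module@(0, 0) — +x all obstructed ⇒ blocked

Invalid at step 5 (blocked)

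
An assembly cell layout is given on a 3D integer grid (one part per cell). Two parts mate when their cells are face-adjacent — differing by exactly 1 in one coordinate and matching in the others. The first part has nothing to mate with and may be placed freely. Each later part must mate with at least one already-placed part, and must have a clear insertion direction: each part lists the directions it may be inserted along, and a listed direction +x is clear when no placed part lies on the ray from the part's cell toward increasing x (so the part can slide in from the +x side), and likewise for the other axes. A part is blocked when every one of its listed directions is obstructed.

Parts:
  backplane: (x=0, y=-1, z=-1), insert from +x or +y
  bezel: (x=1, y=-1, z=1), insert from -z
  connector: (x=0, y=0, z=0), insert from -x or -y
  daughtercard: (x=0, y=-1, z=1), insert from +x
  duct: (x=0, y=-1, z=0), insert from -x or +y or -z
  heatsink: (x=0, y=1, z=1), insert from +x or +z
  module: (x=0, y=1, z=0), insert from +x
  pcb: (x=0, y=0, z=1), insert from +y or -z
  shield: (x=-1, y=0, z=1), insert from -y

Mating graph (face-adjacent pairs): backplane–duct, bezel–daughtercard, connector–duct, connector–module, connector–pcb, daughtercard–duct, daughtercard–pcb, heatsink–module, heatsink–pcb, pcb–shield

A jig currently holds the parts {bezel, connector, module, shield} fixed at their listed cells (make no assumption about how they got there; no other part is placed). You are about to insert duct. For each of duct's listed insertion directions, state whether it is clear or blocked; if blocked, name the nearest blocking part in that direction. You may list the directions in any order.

-x: ray from duct(0, -1, 0) has no placed part ⇒ clear
+y: nearest on ray is connector@(0, 0, 0) ⇒ blocked
-z: ray from duct(0, -1, 0) has no placed part ⇒ clear

+y: blocked by connector; -x: clear; -z: clear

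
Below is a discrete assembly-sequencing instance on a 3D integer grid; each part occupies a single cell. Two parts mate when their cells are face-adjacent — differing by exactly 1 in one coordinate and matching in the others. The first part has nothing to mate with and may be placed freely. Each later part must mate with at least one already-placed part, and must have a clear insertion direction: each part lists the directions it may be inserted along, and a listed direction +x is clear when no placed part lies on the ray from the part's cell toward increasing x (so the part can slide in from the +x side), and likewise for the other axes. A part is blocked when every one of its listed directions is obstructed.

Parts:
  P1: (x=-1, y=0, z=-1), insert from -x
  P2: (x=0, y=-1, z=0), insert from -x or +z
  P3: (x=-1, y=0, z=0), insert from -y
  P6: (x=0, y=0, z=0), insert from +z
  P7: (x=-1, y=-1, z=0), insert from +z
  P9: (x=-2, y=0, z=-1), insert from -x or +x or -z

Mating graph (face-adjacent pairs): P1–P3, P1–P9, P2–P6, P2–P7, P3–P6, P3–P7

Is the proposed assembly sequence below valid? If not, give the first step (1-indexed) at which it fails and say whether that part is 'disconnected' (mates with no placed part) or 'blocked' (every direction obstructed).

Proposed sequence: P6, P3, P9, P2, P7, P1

Invalid at step 3 (disconnected)

1. P6@(0, 0, 0) [+z clear] — {P6}
2. P3@(-1, 0, 0) [-y clear] — {P3, P6}
3. P9@(-2, 0, -1) — no placed neighbour ⇒ disconnected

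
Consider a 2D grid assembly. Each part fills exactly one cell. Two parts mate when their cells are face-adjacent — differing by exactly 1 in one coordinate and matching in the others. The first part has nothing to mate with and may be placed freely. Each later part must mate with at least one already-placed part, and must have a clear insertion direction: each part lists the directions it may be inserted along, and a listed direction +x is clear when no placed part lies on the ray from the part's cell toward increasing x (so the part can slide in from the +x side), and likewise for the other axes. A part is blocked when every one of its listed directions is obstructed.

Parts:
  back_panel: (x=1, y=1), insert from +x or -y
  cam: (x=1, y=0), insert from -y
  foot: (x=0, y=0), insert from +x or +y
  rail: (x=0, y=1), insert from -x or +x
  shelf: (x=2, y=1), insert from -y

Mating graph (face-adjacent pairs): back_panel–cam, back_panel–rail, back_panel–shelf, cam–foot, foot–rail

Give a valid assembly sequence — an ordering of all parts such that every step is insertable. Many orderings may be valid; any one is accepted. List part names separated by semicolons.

1. foot@(0, 0) [+x clear] — {foot}
2. rail@(0, 1) [-x clear] — {foot, rail}
3. back_panel@(1, 1) [+x clear] — {back_panel, foot, rail}
4. shelf@(2, 1) [-y clear] — {back_panel, foot, rail, shelf}
5. cam@(1, 0) [-y clear] — {back_panel, cam, foot, rail, shelf}

foot; rail; back_panel; shelf; cam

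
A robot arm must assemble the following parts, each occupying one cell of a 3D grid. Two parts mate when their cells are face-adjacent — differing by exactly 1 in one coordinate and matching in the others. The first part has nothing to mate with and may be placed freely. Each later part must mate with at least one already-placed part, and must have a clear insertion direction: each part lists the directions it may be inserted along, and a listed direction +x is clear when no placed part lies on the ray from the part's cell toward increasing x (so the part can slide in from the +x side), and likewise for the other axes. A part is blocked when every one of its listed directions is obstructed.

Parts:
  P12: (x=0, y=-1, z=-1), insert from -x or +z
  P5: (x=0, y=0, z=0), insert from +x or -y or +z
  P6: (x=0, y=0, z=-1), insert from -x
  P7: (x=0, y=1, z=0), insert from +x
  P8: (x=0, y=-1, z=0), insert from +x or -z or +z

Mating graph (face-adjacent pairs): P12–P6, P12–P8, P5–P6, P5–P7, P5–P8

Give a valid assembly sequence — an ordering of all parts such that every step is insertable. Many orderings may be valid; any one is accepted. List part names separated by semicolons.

1. P5@(0, 0, 0) [+x clear] — {P5}
2. P8@(0, -1, 0) [+x clear] — {P5, P8}
3. P12@(0, -1, -1) [-x clear] — {P12, P5, P8}
4. P7@(0, 1, 0) [+x clear] — {P12, P5, P7, P8}
5. P6@(0, 0, -1) [-x clear] — {P12, P5, P6, P7, P8}

P5; P8; P12; P7; P6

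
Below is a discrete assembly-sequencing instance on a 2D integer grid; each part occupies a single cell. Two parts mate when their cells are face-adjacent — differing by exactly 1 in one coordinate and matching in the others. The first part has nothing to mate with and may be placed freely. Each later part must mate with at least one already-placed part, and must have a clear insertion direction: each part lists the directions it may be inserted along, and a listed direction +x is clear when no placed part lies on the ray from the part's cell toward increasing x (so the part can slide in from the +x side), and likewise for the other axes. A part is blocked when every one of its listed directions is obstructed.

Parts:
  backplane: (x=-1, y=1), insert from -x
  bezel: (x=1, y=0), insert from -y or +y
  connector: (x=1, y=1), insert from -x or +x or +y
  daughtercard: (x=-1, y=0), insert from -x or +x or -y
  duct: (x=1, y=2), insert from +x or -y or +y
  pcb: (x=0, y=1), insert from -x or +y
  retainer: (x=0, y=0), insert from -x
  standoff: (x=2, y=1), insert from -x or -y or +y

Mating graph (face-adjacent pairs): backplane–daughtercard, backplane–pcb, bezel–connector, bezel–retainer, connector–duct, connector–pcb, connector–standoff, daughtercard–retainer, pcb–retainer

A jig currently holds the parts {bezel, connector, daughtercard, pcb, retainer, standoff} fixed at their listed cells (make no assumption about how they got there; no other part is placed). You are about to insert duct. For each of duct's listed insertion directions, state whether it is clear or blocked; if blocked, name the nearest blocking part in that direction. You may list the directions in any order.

+x: ray from duct(1, 2) has no placed part ⇒ clear
-y: nearest on ray is connector@(1, 1) ⇒ blocked
+y: ray from duct(1, 2) has no placed part ⇒ clear

+x: clear; +y: clear; -y: blocked by connector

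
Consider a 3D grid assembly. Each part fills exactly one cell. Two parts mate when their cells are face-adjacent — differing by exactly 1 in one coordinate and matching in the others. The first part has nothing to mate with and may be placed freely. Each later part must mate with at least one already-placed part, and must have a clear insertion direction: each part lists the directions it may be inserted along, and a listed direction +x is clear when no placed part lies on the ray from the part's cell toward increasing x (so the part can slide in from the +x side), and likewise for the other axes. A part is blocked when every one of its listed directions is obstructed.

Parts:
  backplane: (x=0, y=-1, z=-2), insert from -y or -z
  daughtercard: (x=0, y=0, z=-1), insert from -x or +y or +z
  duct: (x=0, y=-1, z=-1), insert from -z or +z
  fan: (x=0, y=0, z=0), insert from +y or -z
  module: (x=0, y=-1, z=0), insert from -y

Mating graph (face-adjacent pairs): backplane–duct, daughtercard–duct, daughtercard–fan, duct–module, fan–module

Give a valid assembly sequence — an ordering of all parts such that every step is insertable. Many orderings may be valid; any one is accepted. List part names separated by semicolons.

backplane; duct; daughtercard; fan; module

1. backplane@(0, -1, -2) [-y clear] — {backplane}
2. duct@(0, -1, -1) [+z clear] — {backplane, duct}
3. daughtercard@(0, 0, -1) [-x clear] — {backplane, daughtercard, duct}
4. fan@(0, 0, 0) [+y clear] — {backplane, daughtercard, duct, fan}
5. module@(0, -1, 0) [-y clear] — {backplane, daughtercard, duct, fan, module}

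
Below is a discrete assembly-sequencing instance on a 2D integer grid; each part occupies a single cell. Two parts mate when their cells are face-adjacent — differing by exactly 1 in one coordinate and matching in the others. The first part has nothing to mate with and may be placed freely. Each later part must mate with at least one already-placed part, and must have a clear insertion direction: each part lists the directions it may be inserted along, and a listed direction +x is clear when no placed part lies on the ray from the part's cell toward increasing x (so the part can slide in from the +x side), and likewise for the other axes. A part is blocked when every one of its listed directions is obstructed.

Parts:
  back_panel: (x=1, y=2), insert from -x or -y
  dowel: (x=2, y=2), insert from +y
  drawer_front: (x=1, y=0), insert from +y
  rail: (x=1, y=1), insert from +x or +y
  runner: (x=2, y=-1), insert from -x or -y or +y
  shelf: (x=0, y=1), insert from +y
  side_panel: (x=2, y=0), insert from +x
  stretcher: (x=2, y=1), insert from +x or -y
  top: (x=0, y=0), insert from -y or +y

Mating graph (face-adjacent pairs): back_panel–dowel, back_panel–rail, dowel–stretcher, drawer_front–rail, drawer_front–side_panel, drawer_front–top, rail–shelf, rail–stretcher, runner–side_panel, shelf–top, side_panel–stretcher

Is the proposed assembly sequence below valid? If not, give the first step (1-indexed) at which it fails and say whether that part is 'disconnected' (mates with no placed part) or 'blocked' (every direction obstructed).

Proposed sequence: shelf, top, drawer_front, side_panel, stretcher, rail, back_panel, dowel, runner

1. shelf@(0, 1) [+y clear] — {shelf}
2. top@(0, 0) [-y clear] — {shelf, top}
3. drawer_front@(1, 0) [+y clear] — {drawer_front, shelf, top}
4. side_panel@(2, 0) [+x clear] — {drawer_front, shelf, side_panel, top}
5. stretcher@(2, 1) [+x clear] — {drawer_front, shelf, side_panel, stretcher, top}
6. rail@(1, 1) [+y clear] — {drawer_front, rail, shelf, side_panel, stretcher, top}
7. back_panel@(1, 2) [-x clear] — {back_panel, drawer_front, rail, shelf, side_panel, stretcher, top}
8. dowel@(2, 2) [+y clear] — {back_panel, dowel, drawer_front, rail, shelf, side_panel, stretcher, top}
9. runner@(2, -1) [-x clear] — {back_panel, dowel, drawer_front, rail, runner, shelf, side_panel, stretcher, top}

Valid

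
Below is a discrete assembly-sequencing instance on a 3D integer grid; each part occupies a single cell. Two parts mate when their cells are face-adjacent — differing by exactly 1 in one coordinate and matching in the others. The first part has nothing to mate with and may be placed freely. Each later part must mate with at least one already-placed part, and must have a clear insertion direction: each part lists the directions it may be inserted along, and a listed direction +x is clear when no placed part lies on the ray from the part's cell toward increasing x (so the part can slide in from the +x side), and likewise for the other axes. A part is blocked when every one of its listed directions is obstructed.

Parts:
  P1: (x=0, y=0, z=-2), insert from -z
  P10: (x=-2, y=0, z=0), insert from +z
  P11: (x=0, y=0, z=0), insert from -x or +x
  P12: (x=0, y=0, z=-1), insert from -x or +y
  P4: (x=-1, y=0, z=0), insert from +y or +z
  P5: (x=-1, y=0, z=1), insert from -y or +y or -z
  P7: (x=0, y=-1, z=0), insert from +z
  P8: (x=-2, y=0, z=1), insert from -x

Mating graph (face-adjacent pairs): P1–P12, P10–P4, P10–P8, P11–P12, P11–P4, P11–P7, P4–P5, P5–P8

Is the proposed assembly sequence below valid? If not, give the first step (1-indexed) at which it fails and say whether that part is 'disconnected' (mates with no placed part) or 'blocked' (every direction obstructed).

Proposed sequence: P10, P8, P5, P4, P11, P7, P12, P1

Valid

1. P10@(-2, 0, 0) [+z clear] — {P10}
2. P8@(-2, 0, 1) [-x clear] — {P10, P8}
3. P5@(-1, 0, 1) [-y clear] — {P10, P5, P8}
4. P4@(-1, 0, 0) [+y clear] — {P10, P4, P5, P8}
5. P11@(0, 0, 0) [+x clear] — {P10, P11, P4, P5, P8}
6. P7@(0, -1, 0) [+z clear] — {P10, P11, P4, P5, P7, P8}
7. P12@(0, 0, -1) [-x clear] — {P10, P11, P12, P4, P5, P7, P8}
8. P1@(0, 0, -2) [-z clear] — {P1, P10, P11, P12, P4, P5, P7, P8}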